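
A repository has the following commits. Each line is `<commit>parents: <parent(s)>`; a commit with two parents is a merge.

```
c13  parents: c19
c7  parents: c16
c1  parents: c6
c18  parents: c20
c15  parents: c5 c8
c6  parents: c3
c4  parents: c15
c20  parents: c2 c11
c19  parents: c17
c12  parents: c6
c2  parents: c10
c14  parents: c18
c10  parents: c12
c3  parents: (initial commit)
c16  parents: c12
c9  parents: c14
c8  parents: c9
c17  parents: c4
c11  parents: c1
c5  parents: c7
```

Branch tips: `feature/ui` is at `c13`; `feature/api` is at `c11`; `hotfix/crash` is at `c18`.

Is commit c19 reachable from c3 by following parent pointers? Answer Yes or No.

Ancestors of c3: {c3}.
c19 is not in that set, so it is not an ancestor of c3.

No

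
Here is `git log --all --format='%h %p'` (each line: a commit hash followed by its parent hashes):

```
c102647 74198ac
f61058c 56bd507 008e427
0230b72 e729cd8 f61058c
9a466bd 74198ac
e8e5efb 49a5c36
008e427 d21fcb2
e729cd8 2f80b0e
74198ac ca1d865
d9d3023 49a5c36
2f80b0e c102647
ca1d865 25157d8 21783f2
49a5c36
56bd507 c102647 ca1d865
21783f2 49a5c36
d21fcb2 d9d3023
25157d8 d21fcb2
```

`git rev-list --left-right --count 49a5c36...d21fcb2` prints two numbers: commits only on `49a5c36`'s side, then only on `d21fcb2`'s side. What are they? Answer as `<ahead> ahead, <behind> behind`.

Reachable from 49a5c36: {49a5c36}.
Reachable from d21fcb2: {49a5c36, d21fcb2, d9d3023}.
Only in 49a5c36's history (ahead): {} — 0.
Only in d21fcb2's history (behind): {d21fcb2, d9d3023} — 2.

0 ahead, 2 behind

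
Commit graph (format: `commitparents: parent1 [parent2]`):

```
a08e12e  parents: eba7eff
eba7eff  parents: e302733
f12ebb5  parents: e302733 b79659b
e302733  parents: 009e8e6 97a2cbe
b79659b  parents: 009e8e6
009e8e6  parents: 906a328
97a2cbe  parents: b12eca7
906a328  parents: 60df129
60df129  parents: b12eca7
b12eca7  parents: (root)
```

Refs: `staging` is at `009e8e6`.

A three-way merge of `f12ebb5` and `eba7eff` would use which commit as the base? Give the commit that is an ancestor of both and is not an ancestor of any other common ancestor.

Ancestors of f12ebb5: {009e8e6, 60df129, 906a328, 97a2cbe, b12eca7, b79659b, e302733, f12ebb5}.
Ancestors of eba7eff: {009e8e6, 60df129, 906a328, 97a2cbe, b12eca7, e302733, eba7eff}.
Common ancestors: {009e8e6, 60df129, 906a328, 97a2cbe, b12eca7, e302733}.
Among these, e302733 is not an ancestor of any other common ancestor — it is the merge base.

e302733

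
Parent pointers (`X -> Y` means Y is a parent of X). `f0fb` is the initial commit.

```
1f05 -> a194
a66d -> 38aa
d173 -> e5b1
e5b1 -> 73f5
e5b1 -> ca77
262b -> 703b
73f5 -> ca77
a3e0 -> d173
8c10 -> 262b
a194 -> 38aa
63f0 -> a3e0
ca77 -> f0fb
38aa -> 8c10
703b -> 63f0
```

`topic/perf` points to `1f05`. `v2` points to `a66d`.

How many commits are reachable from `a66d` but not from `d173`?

7

Reachable from a66d: {262b, 38aa, 63f0, 703b, 73f5, 8c10, a3e0, a66d, ca77, d173, e5b1, f0fb}.
Reachable from d173: {73f5, ca77, d173, e5b1, f0fb}.
In a66d's history but not d173's: {262b, 38aa, 63f0, 703b, 8c10, a3e0, a66d} — 7 commits.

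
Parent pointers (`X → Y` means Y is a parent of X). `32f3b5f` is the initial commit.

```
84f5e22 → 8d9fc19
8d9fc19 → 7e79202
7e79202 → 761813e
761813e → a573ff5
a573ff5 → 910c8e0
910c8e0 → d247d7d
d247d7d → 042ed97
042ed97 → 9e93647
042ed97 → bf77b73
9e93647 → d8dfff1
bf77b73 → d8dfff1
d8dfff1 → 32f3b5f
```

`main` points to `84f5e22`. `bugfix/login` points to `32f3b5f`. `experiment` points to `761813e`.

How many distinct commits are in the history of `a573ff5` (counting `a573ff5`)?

8

Walking parent pointers from a573ff5: reachable set = {042ed97, 32f3b5f, 910c8e0, 9e93647, a573ff5, bf77b73, d247d7d, d8dfff1}.
That is 8 commits.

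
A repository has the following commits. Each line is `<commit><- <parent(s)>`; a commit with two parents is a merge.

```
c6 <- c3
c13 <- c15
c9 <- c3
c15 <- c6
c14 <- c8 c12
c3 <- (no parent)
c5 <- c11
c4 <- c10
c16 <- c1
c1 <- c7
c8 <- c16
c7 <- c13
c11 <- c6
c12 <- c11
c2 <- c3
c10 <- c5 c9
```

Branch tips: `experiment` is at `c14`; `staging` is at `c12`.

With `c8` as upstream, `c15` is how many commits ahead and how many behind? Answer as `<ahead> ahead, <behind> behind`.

Reachable from c15: {c15, c3, c6}.
Reachable from c8: {c1, c13, c15, c16, c3, c6, c7, c8}.
Only in c15's history (ahead): {} — 0.
Only in c8's history (behind): {c1, c13, c16, c7, c8} — 5.

0 ahead, 5 behind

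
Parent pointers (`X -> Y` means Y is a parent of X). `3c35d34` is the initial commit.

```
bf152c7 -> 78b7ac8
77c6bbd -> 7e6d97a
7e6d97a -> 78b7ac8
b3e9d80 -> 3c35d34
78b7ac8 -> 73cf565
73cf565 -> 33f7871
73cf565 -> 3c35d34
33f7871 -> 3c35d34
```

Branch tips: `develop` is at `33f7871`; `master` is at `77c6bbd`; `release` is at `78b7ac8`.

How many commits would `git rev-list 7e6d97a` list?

5

Walking parent pointers from 7e6d97a: reachable set = {33f7871, 3c35d34, 73cf565, 78b7ac8, 7e6d97a}.
That is 5 commits.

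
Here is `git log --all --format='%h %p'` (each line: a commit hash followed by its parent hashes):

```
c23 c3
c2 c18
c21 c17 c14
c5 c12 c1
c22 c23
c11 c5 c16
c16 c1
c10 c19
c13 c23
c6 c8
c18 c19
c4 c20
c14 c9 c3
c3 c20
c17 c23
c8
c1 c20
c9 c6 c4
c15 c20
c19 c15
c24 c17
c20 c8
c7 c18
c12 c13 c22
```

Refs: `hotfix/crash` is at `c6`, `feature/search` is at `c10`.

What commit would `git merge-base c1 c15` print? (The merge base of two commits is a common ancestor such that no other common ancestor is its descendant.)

Ancestors of c1: {c1, c20, c8}.
Ancestors of c15: {c15, c20, c8}.
Common ancestors: {c20, c8}.
Among these, c20 is not an ancestor of any other common ancestor — it is the merge base.

c20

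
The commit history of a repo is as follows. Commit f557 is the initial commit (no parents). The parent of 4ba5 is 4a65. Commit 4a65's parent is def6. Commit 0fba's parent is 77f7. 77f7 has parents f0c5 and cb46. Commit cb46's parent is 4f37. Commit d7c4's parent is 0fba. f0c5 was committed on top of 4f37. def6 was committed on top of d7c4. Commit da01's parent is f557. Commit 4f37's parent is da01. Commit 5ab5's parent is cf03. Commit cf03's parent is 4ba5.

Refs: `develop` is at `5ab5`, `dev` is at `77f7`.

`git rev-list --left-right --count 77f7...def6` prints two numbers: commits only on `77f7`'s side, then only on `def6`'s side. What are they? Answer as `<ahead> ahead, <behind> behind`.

Reachable from 77f7: {4f37, 77f7, cb46, da01, f0c5, f557}.
Reachable from def6: {0fba, 4f37, 77f7, cb46, d7c4, da01, def6, f0c5, f557}.
Only in 77f7's history (ahead): {} — 0.
Only in def6's history (behind): {0fba, d7c4, def6} — 3.

0 ahead, 3 behind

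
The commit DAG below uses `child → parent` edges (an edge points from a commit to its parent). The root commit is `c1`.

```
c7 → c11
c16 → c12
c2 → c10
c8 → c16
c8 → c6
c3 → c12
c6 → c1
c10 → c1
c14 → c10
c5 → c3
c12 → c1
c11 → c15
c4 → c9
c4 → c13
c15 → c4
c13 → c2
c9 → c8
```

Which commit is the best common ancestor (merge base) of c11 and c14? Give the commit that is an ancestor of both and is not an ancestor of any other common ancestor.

c10

Ancestors of c11: {c1, c10, c11, c12, c13, c15, c16, c2, c4, c6, c8, c9}.
Ancestors of c14: {c1, c10, c14}.
Common ancestors: {c1, c10}.
Among these, c10 is not an ancestor of any other common ancestor — it is the merge base.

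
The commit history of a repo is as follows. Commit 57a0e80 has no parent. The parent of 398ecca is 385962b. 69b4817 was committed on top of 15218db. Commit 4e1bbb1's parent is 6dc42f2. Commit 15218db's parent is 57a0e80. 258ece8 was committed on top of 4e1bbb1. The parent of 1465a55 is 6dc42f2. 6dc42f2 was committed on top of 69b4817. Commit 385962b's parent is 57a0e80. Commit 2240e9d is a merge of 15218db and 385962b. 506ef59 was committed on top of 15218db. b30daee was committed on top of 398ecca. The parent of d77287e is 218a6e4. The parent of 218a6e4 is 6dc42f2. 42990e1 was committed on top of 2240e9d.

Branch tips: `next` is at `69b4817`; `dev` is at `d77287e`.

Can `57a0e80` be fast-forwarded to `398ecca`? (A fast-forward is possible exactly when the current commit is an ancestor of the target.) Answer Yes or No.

Yes

A fast-forward from 57a0e80 to 398ecca is possible iff 57a0e80 is an ancestor of 398ecca.
Ancestors of 398ecca: {385962b, 398ecca, 57a0e80}.
57a0e80 is among them, so fast-forward is possible.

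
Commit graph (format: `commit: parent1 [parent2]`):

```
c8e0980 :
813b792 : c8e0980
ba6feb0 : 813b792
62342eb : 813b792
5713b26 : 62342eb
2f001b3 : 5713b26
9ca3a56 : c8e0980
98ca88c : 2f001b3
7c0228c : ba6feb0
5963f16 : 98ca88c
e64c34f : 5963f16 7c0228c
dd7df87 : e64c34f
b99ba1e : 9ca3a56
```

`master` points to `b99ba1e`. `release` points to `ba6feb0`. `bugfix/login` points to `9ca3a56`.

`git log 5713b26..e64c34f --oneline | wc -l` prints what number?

Reachable from e64c34f: {2f001b3, 5713b26, 5963f16, 62342eb, 7c0228c, 813b792, 98ca88c, ba6feb0, c8e0980, e64c34f}.
Reachable from 5713b26: {5713b26, 62342eb, 813b792, c8e0980}.
In e64c34f's history but not 5713b26's: {2f001b3, 5963f16, 7c0228c, 98ca88c, ba6feb0, e64c34f} — 6 commits.

6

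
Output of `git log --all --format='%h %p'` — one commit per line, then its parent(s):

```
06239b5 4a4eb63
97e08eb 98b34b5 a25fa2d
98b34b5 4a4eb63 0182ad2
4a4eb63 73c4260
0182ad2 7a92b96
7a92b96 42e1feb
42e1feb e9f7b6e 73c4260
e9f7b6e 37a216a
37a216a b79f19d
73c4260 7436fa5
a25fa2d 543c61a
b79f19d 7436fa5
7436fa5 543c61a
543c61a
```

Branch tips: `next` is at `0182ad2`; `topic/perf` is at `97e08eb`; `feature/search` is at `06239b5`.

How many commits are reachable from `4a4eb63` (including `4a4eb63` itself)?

Walking parent pointers from 4a4eb63: reachable set = {4a4eb63, 543c61a, 73c4260, 7436fa5}.
That is 4 commits.

4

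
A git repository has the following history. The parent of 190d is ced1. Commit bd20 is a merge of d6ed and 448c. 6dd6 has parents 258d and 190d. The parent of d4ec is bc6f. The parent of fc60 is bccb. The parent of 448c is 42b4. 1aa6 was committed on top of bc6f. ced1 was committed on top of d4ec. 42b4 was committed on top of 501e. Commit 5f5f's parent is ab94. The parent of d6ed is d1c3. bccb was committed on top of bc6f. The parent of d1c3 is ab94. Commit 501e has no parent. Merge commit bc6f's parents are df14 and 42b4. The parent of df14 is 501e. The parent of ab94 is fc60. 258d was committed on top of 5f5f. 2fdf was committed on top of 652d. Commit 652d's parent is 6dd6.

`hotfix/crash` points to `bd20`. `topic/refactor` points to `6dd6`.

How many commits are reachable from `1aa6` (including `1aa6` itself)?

Walking parent pointers from 1aa6: reachable set = {1aa6, 42b4, 501e, bc6f, df14}.
That is 5 commits.

5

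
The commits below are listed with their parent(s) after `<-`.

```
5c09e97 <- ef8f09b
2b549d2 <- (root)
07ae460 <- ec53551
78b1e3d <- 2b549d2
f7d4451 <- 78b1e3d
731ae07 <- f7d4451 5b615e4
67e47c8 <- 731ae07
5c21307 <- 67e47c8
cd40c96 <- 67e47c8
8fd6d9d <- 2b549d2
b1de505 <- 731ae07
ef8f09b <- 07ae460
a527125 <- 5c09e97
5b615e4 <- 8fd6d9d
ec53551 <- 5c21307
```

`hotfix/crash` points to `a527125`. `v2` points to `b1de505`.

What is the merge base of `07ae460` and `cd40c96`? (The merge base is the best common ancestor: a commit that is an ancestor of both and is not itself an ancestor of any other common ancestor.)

67e47c8

Ancestors of 07ae460: {07ae460, 2b549d2, 5b615e4, 5c21307, 67e47c8, 731ae07, 78b1e3d, 8fd6d9d, ec53551, f7d4451}.
Ancestors of cd40c96: {2b549d2, 5b615e4, 67e47c8, 731ae07, 78b1e3d, 8fd6d9d, cd40c96, f7d4451}.
Common ancestors: {2b549d2, 5b615e4, 67e47c8, 731ae07, 78b1e3d, 8fd6d9d, f7d4451}.
Among these, 67e47c8 is not an ancestor of any other common ancestor — it is the merge base.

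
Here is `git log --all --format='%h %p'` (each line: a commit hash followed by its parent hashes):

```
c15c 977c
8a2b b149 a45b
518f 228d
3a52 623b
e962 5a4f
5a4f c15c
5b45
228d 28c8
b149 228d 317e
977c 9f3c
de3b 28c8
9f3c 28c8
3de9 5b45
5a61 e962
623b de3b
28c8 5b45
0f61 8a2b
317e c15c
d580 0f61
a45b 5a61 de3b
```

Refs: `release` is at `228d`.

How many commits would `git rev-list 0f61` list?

Walking parent pointers from 0f61: reachable set = {0f61, 228d, 28c8, 317e, 5a4f, 5a61, 5b45, 8a2b, 977c, 9f3c, a45b, b149, c15c, de3b, e962}.
That is 15 commits.

15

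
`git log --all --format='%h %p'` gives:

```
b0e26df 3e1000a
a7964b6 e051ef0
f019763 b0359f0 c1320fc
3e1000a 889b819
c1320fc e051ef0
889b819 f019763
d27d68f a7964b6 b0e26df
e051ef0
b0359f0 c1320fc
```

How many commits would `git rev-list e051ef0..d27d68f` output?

8

Reachable from d27d68f: {3e1000a, 889b819, a7964b6, b0359f0, b0e26df, c1320fc, d27d68f, e051ef0, f019763}.
Reachable from e051ef0: {e051ef0}.
In d27d68f's history but not e051ef0's: {3e1000a, 889b819, a7964b6, b0359f0, b0e26df, c1320fc, d27d68f, f019763} — 8 commits.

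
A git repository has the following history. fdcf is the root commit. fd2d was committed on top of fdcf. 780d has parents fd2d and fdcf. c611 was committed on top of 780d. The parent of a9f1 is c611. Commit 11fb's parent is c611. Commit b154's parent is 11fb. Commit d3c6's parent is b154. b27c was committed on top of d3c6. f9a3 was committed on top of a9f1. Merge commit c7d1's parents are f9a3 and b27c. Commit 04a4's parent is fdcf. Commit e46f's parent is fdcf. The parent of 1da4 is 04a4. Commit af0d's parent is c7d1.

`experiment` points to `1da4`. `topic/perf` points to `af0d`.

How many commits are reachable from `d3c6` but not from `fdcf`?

Reachable from d3c6: {11fb, 780d, b154, c611, d3c6, fd2d, fdcf}.
Reachable from fdcf: {fdcf}.
In d3c6's history but not fdcf's: {11fb, 780d, b154, c611, d3c6, fd2d} — 6 commits.

6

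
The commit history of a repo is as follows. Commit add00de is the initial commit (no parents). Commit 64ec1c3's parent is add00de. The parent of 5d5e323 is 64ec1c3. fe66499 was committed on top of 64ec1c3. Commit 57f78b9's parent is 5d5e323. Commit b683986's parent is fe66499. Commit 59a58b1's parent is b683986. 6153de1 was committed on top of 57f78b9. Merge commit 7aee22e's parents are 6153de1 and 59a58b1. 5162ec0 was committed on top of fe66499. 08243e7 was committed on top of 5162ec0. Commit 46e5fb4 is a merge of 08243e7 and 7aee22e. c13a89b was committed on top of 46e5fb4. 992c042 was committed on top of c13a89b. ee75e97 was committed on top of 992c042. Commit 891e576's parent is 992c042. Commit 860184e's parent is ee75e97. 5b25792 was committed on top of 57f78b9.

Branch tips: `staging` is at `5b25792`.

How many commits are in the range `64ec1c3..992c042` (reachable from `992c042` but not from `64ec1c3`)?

12

Reachable from 992c042: {08243e7, 46e5fb4, 5162ec0, 57f78b9, 59a58b1, 5d5e323, 6153de1, 64ec1c3, 7aee22e, 992c042, add00de, b683986, c13a89b, fe66499}.
Reachable from 64ec1c3: {64ec1c3, add00de}.
In 992c042's history but not 64ec1c3's: {08243e7, 46e5fb4, 5162ec0, 57f78b9, 59a58b1, 5d5e323, 6153de1, 7aee22e, 992c042, b683986, c13a89b, fe66499} — 12 commits.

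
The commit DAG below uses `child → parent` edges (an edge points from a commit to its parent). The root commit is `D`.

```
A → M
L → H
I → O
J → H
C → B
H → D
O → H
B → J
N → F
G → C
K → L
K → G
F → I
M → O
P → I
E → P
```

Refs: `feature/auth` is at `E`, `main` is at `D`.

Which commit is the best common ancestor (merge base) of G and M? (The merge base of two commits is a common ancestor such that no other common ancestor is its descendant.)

Ancestors of G: {B, C, D, G, H, J}.
Ancestors of M: {D, H, M, O}.
Common ancestors: {D, H}.
Among these, H is not an ancestor of any other common ancestor — it is the merge base.

H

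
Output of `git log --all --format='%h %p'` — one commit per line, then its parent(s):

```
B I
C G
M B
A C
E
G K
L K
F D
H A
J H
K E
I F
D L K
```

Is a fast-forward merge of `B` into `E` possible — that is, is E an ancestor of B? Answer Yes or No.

Yes

A fast-forward from E to B is possible iff E is an ancestor of B.
Ancestors of B: {B, D, E, F, I, K, L}.
E is among them, so fast-forward is possible.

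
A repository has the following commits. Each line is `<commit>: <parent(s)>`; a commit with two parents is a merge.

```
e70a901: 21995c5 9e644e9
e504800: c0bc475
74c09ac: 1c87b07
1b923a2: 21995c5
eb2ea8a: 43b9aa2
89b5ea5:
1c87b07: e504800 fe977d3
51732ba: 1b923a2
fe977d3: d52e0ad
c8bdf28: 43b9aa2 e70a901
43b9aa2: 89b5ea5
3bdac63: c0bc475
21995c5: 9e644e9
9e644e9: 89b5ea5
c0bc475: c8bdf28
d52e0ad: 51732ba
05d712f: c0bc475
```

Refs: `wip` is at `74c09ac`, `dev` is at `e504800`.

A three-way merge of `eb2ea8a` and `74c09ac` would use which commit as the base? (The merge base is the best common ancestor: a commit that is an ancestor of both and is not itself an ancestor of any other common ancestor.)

Ancestors of eb2ea8a: {43b9aa2, 89b5ea5, eb2ea8a}.
Ancestors of 74c09ac: {1b923a2, 1c87b07, 21995c5, 43b9aa2, 51732ba, 74c09ac, 89b5ea5, 9e644e9, c0bc475, c8bdf28, d52e0ad, e504800, e70a901, fe977d3}.
Common ancestors: {43b9aa2, 89b5ea5}.
Among these, 43b9aa2 is not an ancestor of any other common ancestor — it is the merge base.

43b9aa2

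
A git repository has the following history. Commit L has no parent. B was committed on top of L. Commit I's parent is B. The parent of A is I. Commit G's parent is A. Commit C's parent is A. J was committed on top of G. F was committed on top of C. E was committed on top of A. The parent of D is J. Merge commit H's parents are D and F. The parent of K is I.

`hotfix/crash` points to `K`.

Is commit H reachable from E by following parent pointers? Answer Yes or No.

No

Ancestors of E: {A, B, E, I, L}.
H is not in that set, so it is not an ancestor of E.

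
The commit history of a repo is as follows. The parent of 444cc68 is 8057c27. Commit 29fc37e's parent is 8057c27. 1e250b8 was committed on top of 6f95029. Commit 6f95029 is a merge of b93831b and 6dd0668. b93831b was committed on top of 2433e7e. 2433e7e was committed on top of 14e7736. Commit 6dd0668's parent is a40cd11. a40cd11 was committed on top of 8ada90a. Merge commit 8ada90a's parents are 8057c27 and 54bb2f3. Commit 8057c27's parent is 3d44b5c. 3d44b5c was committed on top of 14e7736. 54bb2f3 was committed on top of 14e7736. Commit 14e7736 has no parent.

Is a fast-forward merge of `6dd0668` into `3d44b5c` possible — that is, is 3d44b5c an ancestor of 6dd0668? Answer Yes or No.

Yes

A fast-forward from 3d44b5c to 6dd0668 is possible iff 3d44b5c is an ancestor of 6dd0668.
Ancestors of 6dd0668: {14e7736, 3d44b5c, 54bb2f3, 6dd0668, 8057c27, 8ada90a, a40cd11}.
3d44b5c is among them, so fast-forward is possible.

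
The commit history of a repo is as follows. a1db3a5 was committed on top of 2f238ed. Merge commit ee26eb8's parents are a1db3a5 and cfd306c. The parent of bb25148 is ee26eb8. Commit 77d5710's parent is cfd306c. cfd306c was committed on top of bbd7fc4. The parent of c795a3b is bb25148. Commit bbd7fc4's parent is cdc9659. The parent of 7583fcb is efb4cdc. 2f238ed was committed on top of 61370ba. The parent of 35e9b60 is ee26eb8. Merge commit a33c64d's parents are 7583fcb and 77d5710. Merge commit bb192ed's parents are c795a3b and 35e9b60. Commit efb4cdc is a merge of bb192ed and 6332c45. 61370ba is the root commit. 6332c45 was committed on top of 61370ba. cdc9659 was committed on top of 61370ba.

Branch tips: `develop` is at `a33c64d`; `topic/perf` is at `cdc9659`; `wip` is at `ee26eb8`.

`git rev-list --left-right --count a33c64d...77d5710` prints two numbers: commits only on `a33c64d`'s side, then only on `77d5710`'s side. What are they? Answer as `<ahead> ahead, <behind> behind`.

Reachable from a33c64d: {2f238ed, 35e9b60, 61370ba, 6332c45, 7583fcb, 77d5710, a1db3a5, a33c64d, bb192ed, bb25148, bbd7fc4, c795a3b, cdc9659, cfd306c, ee26eb8, efb4cdc}.
Reachable from 77d5710: {61370ba, 77d5710, bbd7fc4, cdc9659, cfd306c}.
Only in a33c64d's history (ahead): {2f238ed, 35e9b60, 6332c45, 7583fcb, a1db3a5, a33c64d, bb192ed, bb25148, c795a3b, ee26eb8, efb4cdc} — 11.
Only in 77d5710's history (behind): {} — 0.

11 ahead, 0 behind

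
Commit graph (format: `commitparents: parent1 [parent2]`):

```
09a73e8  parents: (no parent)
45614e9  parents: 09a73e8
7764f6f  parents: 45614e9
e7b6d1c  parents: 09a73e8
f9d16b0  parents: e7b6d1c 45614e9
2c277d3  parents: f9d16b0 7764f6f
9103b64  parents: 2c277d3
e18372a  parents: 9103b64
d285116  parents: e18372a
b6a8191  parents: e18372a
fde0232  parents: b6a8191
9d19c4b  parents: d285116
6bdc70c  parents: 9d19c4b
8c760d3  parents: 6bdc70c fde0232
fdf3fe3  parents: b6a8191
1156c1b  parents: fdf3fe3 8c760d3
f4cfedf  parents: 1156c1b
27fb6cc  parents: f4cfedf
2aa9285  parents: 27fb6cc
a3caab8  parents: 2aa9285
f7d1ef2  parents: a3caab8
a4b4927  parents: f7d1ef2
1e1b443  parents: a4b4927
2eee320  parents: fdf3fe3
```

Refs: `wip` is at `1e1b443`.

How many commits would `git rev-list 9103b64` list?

Walking parent pointers from 9103b64: reachable set = {09a73e8, 2c277d3, 45614e9, 7764f6f, 9103b64, e7b6d1c, f9d16b0}.
That is 7 commits.

7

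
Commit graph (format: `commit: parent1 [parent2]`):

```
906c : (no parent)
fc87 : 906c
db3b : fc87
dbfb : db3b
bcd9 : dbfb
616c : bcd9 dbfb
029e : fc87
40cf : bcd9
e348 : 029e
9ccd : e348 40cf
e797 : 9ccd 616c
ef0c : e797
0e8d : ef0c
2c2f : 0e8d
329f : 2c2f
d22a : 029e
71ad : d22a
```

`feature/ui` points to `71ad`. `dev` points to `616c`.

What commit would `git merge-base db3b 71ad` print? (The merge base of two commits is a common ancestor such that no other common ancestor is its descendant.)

fc87

Ancestors of db3b: {906c, db3b, fc87}.
Ancestors of 71ad: {029e, 71ad, 906c, d22a, fc87}.
Common ancestors: {906c, fc87}.
Among these, fc87 is not an ancestor of any other common ancestor — it is the merge base.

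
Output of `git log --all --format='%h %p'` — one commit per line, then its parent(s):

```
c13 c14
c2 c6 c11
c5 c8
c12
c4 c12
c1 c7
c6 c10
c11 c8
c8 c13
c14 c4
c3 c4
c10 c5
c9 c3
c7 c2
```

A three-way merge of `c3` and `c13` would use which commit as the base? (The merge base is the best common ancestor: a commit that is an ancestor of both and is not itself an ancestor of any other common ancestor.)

c4

Ancestors of c3: {c12, c3, c4}.
Ancestors of c13: {c12, c13, c14, c4}.
Common ancestors: {c12, c4}.
Among these, c4 is not an ancestor of any other common ancestor — it is the merge base.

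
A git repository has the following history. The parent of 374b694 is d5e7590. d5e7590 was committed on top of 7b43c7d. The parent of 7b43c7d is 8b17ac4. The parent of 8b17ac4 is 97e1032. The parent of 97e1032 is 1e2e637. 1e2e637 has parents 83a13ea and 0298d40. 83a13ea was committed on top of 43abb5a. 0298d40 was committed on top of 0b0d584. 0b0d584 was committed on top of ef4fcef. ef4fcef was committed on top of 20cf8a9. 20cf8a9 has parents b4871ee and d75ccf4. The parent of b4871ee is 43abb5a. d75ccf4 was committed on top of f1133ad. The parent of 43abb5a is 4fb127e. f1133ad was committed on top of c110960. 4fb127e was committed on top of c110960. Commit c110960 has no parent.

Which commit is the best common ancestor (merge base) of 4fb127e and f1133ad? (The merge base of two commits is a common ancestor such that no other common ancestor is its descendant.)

c110960

Ancestors of 4fb127e: {4fb127e, c110960}.
Ancestors of f1133ad: {c110960, f1133ad}.
Common ancestors: {c110960}.
The only common ancestor is c110960, so it is the merge base.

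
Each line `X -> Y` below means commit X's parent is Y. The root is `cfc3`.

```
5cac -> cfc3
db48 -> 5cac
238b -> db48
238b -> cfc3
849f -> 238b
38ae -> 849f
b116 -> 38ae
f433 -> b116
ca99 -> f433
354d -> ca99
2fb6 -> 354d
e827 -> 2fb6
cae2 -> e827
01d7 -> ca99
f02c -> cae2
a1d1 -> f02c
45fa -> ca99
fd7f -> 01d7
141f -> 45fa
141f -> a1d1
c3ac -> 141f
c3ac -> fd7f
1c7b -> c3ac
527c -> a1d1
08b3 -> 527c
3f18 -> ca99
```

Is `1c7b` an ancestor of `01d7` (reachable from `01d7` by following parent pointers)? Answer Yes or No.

Ancestors of 01d7: {01d7, 238b, 38ae, 5cac, 849f, b116, ca99, cfc3, db48, f433}.
1c7b is not in that set, so it is not an ancestor of 01d7.

No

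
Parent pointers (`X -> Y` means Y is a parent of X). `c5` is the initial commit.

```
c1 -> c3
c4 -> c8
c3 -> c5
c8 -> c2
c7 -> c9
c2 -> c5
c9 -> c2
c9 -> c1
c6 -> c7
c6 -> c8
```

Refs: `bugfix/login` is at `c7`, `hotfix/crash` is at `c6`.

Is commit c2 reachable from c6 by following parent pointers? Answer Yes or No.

Ancestors of c6 (commits reachable by following parents): {c1, c2, c3, c5, c6, c7, c8, c9}.
c2 is in that set, so it is an ancestor of c6.

Yes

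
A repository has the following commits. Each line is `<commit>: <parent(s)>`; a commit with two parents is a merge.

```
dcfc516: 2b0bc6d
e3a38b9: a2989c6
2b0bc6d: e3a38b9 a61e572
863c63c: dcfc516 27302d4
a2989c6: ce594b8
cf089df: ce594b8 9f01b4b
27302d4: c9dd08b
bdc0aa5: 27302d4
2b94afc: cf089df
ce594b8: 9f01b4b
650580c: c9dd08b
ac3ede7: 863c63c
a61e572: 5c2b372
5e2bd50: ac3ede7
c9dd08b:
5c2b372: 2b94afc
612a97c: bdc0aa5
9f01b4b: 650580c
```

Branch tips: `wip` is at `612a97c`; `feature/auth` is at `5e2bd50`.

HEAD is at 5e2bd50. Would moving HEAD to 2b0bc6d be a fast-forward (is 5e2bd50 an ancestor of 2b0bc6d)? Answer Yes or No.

No

A fast-forward from 5e2bd50 to 2b0bc6d is possible iff 5e2bd50 is an ancestor of 2b0bc6d.
Ancestors of 2b0bc6d: {2b0bc6d, 2b94afc, 5c2b372, 650580c, 9f01b4b, a2989c6, a61e572, c9dd08b, ce594b8, cf089df, e3a38b9}.
5e2bd50 is not among them, so fast-forward is not possible.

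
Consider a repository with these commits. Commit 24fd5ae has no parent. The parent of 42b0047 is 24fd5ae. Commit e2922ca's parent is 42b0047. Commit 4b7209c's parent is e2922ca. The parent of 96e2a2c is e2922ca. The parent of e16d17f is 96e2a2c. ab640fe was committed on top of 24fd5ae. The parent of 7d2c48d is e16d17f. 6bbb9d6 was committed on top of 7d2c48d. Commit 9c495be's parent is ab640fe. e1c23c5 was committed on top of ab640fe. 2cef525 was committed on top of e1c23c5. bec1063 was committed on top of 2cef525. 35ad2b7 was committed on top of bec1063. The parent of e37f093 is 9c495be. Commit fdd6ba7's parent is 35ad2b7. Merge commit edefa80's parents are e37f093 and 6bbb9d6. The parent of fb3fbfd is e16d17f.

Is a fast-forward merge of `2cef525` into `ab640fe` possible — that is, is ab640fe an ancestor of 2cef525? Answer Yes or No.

A fast-forward from ab640fe to 2cef525 is possible iff ab640fe is an ancestor of 2cef525.
Ancestors of 2cef525: {24fd5ae, 2cef525, ab640fe, e1c23c5}.
ab640fe is among them, so fast-forward is possible.

Yes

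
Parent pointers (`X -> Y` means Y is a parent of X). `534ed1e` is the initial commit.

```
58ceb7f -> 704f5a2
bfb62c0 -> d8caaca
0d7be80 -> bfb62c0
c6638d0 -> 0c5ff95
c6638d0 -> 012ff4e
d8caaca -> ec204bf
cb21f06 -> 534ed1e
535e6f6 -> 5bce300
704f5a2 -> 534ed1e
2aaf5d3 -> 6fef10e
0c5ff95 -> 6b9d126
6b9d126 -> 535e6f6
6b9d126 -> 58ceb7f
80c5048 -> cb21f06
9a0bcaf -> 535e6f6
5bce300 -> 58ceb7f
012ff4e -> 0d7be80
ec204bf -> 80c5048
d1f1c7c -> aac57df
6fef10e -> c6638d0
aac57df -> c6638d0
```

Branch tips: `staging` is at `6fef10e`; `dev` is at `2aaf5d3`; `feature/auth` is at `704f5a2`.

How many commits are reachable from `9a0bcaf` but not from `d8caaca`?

5

Reachable from 9a0bcaf: {534ed1e, 535e6f6, 58ceb7f, 5bce300, 704f5a2, 9a0bcaf}.
Reachable from d8caaca: {534ed1e, 80c5048, cb21f06, d8caaca, ec204bf}.
In 9a0bcaf's history but not d8caaca's: {535e6f6, 58ceb7f, 5bce300, 704f5a2, 9a0bcaf} — 5 commits.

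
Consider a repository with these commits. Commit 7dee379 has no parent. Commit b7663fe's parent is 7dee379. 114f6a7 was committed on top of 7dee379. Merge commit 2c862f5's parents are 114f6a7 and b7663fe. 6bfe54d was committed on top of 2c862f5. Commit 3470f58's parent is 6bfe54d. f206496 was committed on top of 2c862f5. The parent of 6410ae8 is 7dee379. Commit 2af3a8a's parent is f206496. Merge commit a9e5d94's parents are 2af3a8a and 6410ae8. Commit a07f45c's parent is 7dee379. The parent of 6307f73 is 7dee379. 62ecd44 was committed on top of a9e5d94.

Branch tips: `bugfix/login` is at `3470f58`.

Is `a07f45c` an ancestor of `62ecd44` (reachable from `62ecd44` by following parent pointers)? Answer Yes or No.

Ancestors of 62ecd44: {114f6a7, 2af3a8a, 2c862f5, 62ecd44, 6410ae8, 7dee379, a9e5d94, b7663fe, f206496}.
a07f45c is not in that set, so it is not an ancestor of 62ecd44.

No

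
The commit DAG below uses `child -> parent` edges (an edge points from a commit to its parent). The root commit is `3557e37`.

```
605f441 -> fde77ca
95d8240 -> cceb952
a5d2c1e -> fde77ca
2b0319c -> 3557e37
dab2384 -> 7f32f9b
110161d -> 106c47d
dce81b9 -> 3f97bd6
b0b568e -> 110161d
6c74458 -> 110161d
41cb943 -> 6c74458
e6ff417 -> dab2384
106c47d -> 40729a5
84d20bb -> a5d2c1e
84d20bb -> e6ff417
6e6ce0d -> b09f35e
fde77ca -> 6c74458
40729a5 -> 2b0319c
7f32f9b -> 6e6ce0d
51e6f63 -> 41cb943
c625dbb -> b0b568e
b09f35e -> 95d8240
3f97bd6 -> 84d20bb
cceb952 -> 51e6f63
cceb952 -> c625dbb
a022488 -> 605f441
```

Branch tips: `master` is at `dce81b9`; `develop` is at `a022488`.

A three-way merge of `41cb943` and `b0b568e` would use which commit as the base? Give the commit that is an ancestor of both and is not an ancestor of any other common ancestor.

Ancestors of 41cb943: {106c47d, 110161d, 2b0319c, 3557e37, 40729a5, 41cb943, 6c74458}.
Ancestors of b0b568e: {106c47d, 110161d, 2b0319c, 3557e37, 40729a5, b0b568e}.
Common ancestors: {106c47d, 110161d, 2b0319c, 3557e37, 40729a5}.
Among these, 110161d is not an ancestor of any other common ancestor — it is the merge base.

110161d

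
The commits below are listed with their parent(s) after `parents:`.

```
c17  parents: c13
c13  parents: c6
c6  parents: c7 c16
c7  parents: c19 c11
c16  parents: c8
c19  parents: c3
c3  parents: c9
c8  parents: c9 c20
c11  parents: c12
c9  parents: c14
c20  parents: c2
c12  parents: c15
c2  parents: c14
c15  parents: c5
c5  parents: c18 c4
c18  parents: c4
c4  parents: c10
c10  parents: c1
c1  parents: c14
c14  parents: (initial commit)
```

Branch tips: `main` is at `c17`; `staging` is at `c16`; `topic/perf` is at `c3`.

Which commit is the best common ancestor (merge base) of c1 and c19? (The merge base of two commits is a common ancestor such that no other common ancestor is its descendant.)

c14

Ancestors of c1: {c1, c14}.
Ancestors of c19: {c14, c19, c3, c9}.
Common ancestors: {c14}.
The only common ancestor is c14, so it is the merge base.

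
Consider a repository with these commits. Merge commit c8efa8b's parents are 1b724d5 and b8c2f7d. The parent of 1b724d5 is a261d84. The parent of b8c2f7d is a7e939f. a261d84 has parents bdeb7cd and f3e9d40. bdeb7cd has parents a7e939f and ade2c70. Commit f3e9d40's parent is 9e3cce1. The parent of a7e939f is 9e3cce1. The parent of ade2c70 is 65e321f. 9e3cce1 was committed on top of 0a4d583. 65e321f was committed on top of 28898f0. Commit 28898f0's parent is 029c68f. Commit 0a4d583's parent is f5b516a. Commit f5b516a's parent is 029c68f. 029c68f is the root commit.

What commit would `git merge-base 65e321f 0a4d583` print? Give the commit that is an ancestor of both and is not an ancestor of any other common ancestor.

029c68f

Ancestors of 65e321f: {029c68f, 28898f0, 65e321f}.
Ancestors of 0a4d583: {029c68f, 0a4d583, f5b516a}.
Common ancestors: {029c68f}.
The only common ancestor is 029c68f, so it is the merge base.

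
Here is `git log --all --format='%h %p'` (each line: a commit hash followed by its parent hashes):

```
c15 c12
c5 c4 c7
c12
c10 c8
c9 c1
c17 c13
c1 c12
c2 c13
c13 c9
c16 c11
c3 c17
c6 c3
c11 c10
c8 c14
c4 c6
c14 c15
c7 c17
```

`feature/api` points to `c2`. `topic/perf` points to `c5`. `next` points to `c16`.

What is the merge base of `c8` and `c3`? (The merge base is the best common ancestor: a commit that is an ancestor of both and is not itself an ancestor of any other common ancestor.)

Ancestors of c8: {c12, c14, c15, c8}.
Ancestors of c3: {c1, c12, c13, c17, c3, c9}.
Common ancestors: {c12}.
The only common ancestor is c12, so it is the merge base.

c12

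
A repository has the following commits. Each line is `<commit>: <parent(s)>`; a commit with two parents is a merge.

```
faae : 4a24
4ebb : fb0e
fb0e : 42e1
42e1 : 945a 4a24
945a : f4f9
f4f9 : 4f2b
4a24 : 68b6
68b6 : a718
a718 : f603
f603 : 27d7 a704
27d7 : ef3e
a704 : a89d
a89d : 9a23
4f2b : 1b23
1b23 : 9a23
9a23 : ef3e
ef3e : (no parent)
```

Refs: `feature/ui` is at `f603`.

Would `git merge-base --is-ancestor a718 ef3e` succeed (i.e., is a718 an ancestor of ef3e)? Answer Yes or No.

No

Ancestors of ef3e: {ef3e}.
a718 is not in that set, so it is not an ancestor of ef3e.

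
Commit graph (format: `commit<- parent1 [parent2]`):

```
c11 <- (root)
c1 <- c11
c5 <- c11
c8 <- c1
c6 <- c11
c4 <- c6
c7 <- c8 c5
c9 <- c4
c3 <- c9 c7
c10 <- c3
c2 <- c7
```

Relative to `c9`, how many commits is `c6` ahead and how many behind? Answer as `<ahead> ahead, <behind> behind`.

0 ahead, 2 behind

Reachable from c6: {c11, c6}.
Reachable from c9: {c11, c4, c6, c9}.
Only in c6's history (ahead): {} — 0.
Only in c9's history (behind): {c4, c9} — 2.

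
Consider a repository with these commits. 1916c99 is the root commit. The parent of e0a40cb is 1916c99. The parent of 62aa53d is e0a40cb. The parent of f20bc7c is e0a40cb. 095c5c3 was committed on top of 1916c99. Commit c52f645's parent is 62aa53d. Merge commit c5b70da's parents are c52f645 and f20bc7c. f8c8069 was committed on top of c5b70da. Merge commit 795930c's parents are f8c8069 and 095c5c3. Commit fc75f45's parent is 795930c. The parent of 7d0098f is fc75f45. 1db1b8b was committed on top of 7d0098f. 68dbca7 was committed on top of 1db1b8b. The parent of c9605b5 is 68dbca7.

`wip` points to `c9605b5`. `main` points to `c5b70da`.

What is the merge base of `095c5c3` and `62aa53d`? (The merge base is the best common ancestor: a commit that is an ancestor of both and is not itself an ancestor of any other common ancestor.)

Ancestors of 095c5c3: {095c5c3, 1916c99}.
Ancestors of 62aa53d: {1916c99, 62aa53d, e0a40cb}.
Common ancestors: {1916c99}.
The only common ancestor is 1916c99, so it is the merge base.

1916c99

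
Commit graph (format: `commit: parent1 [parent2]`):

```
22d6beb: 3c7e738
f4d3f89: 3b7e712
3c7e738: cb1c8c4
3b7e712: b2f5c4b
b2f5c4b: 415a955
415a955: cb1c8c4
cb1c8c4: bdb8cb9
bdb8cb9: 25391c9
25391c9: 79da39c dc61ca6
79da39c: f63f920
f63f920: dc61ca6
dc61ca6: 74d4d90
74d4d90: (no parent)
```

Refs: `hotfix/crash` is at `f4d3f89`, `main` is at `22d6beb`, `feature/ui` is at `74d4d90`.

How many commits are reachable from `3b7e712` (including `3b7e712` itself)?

10

Walking parent pointers from 3b7e712: reachable set = {25391c9, 3b7e712, 415a955, 74d4d90, 79da39c, b2f5c4b, bdb8cb9, cb1c8c4, dc61ca6, f63f920}.
That is 10 commits.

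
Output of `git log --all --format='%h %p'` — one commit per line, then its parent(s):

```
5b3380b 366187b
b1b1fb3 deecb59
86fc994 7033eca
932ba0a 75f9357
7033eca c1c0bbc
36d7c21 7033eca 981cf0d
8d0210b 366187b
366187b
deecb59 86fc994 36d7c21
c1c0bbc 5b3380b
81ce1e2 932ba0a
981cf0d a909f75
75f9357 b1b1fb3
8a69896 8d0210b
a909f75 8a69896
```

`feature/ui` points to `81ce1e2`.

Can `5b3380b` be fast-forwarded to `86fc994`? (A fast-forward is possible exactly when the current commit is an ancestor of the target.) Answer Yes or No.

Yes

A fast-forward from 5b3380b to 86fc994 is possible iff 5b3380b is an ancestor of 86fc994.
Ancestors of 86fc994: {366187b, 5b3380b, 7033eca, 86fc994, c1c0bbc}.
5b3380b is among them, so fast-forward is possible.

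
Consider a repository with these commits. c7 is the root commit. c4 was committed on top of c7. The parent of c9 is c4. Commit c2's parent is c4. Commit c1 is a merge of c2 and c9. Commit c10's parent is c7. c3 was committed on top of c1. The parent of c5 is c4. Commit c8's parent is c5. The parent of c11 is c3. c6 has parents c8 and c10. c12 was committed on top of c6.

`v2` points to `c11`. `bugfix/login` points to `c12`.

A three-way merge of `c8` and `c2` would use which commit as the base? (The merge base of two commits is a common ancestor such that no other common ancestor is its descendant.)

Ancestors of c8: {c4, c5, c7, c8}.
Ancestors of c2: {c2, c4, c7}.
Common ancestors: {c4, c7}.
Among these, c4 is not an ancestor of any other common ancestor — it is the merge base.

c4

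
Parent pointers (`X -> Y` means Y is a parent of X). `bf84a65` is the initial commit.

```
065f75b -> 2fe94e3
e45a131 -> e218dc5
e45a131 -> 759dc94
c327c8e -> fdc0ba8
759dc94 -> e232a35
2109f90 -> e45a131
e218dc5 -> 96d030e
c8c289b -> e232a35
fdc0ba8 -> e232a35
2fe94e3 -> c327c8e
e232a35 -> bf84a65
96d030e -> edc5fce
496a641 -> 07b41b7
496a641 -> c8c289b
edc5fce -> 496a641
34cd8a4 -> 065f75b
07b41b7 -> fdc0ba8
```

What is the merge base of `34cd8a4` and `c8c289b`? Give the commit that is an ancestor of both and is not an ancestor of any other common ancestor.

Ancestors of 34cd8a4: {065f75b, 2fe94e3, 34cd8a4, bf84a65, c327c8e, e232a35, fdc0ba8}.
Ancestors of c8c289b: {bf84a65, c8c289b, e232a35}.
Common ancestors: {bf84a65, e232a35}.
Among these, e232a35 is not an ancestor of any other common ancestor — it is the merge base.

e232a35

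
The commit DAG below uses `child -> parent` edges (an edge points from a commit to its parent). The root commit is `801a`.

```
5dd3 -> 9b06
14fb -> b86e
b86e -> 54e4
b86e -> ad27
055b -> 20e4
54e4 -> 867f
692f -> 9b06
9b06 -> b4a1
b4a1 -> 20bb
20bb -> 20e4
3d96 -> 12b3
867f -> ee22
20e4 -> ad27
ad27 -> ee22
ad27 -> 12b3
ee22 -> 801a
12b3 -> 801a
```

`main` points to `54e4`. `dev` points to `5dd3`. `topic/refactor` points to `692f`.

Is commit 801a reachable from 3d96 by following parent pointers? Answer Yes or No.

Ancestors of 3d96 (commits reachable by following parents): {12b3, 3d96, 801a}.
801a is in that set, so it is an ancestor of 3d96.

Yes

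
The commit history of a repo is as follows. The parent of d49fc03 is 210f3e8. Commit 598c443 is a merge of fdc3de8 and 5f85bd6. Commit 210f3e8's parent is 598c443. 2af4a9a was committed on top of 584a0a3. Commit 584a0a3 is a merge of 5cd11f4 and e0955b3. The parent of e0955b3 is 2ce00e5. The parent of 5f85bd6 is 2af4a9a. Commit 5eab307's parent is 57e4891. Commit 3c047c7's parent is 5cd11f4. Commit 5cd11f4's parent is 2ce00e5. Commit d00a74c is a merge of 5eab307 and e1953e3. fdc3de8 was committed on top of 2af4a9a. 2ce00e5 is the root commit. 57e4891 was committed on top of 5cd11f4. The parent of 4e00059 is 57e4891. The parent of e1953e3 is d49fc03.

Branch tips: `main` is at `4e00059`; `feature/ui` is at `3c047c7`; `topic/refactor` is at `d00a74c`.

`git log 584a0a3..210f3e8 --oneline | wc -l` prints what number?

Reachable from 210f3e8: {210f3e8, 2af4a9a, 2ce00e5, 584a0a3, 598c443, 5cd11f4, 5f85bd6, e0955b3, fdc3de8}.
Reachable from 584a0a3: {2ce00e5, 584a0a3, 5cd11f4, e0955b3}.
In 210f3e8's history but not 584a0a3's: {210f3e8, 2af4a9a, 598c443, 5f85bd6, fdc3de8} — 5 commits.

5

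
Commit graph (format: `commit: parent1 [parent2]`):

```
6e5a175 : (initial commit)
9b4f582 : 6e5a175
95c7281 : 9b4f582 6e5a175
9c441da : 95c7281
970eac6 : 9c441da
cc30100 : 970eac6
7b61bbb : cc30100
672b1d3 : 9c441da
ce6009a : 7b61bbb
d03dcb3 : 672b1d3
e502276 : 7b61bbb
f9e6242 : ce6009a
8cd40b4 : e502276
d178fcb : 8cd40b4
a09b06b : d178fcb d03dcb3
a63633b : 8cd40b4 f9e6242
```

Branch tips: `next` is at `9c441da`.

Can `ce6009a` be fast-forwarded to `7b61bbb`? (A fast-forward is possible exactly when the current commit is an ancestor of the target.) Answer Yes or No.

No

A fast-forward from ce6009a to 7b61bbb is possible iff ce6009a is an ancestor of 7b61bbb.
Ancestors of 7b61bbb: {6e5a175, 7b61bbb, 95c7281, 970eac6, 9b4f582, 9c441da, cc30100}.
ce6009a is not among them, so fast-forward is not possible.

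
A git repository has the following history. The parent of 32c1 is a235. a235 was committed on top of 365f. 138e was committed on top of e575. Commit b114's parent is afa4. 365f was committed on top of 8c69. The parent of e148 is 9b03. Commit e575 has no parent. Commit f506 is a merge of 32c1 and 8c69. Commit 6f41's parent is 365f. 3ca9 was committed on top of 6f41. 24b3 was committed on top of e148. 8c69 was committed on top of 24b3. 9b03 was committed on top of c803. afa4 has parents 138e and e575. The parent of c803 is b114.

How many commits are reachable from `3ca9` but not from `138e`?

Reachable from 3ca9: {138e, 24b3, 365f, 3ca9, 6f41, 8c69, 9b03, afa4, b114, c803, e148, e575}.
Reachable from 138e: {138e, e575}.
In 3ca9's history but not 138e's: {24b3, 365f, 3ca9, 6f41, 8c69, 9b03, afa4, b114, c803, e148} — 10 commits.

10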